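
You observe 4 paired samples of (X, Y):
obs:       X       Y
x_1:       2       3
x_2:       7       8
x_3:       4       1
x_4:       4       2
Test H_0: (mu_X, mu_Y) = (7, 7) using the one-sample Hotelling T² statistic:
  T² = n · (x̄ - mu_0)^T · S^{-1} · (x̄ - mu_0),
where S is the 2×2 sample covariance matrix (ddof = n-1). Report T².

Step 1 — sample mean vector:
  mean(X) = (2 + 7 + 4 + 4) / 4 = 17/4 = 4.25
  mean(Y) = (3 + 8 + 1 + 2) / 4 = 14/4 = 3.5
  x̄ = (4.25, 3.5),  deviation x̄ - mu_0 = (4.25, 3.5) - (7, 7) = (-2.75, -3.5).

Step 2 — sample covariance matrix, S[i,j] = (1/(n-1)) · Σ_k (x_{k,i} - mean_i) · (x_{k,j} - mean_j), divisor n-1 = 3:
  S[X,X] = ((-2.25)·(-2.25) + (2.75)·(2.75) + (-0.25)·(-0.25) + (-0.25)·(-0.25)) / 3 = 12.75/3 = 4.25
  S[X,Y] = ((-2.25)·(-0.5) + (2.75)·(4.5) + (-0.25)·(-2.5) + (-0.25)·(-1.5)) / 3 = 14.5/3 = 4.8333
  S[Y,Y] = ((-0.5)·(-0.5) + (4.5)·(4.5) + (-2.5)·(-2.5) + (-1.5)·(-1.5)) / 3 = 29/3 = 9.6667
  S = [[4.25, 4.8333],
 [4.8333, 9.6667]].

Step 3 — invert S. det(S) = 4.25·9.6667 - (4.8333)² = 17.7222.
  S^{-1} = (1/det) · [[d, -b], [-b, a]] = [[0.5455, -0.2727],
 [-0.2727, 0.2398]].

Step 4 — quadratic form (x̄ - mu_0)^T · S^{-1} · (x̄ - mu_0):
  S^{-1} · (x̄ - mu_0) = (-0.5455, -0.0893),
  (x̄ - mu_0)^T · [...] = (-2.75)·(-0.5455) + (-3.5)·(-0.0893) = 1.8127.

Step 5 — scale by n: T² = 4 · 1.8127 = 7.2508.

T² ≈ 7.2508


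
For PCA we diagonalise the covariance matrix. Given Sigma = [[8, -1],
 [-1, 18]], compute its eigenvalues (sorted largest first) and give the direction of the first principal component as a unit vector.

Step 1 — characteristic polynomial of 2×2 Sigma:
  det(Sigma - λI) = λ² - trace · λ + det = 0.
  trace = 8 + 18 = 26, det = 8·18 - (-1)² = 143.
Step 2 — discriminant:
  Δ = trace² - 4·det = 676 - 572 = 104.
Step 3 — eigenvalues:
  λ = (trace ± √Δ)/2 = (26 ± 10.198)/2,
  λ_1 = 18.099,  λ_2 = 7.901.

Step 4 — unit eigenvector for λ_1: solve (Sigma - λ_1 I)v = 0. First row:
  (8 - 18.099)·v_x + (-1)·v_y = 0, i.e. (-10.099)·v_x + (-1)·v_y = 0,
  so v ∝ (b, λ_1 - a) = (-1, 10.099); multiply by -1 so the first entry is positive: u = (1, -10.099).
  ||u|| = √((1)² + (-10.099)²) = √(102.9902) ≈ 10.1484,
  v_1 = u/||u|| ≈ (0.0985, -0.9951) (||v_1|| = 1).

λ_1 = 18.099,  λ_2 = 7.901;  v_1 ≈ (0.0985, -0.9951)


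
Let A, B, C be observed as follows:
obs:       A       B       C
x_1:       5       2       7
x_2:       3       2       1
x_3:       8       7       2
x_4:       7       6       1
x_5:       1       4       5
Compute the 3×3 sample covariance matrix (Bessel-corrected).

Step 1 — column means:
  mean(A) = (5 + 3 + 8 + 7 + 1) / 5 = 24/5 = 4.8
  mean(B) = (2 + 2 + 7 + 6 + 4) / 5 = 21/5 = 4.2
  mean(C) = (7 + 1 + 2 + 1 + 5) / 5 = 16/5 = 3.2

Step 2 — sample covariance S[i,j] = (1/(n-1)) · Σ_k (x_{k,i} - mean_i) · (x_{k,j} - mean_j), with n-1 = 4.
  S[A,A] = ((0.2)·(0.2) + (-1.8)·(-1.8) + (3.2)·(3.2) + (2.2)·(2.2) + (-3.8)·(-3.8)) / 4 = 32.8/4 = 8.2
  S[A,B] = ((0.2)·(-2.2) + (-1.8)·(-2.2) + (3.2)·(2.8) + (2.2)·(1.8) + (-3.8)·(-0.2)) / 4 = 17.2/4 = 4.3
  S[A,C] = ((0.2)·(3.8) + (-1.8)·(-2.2) + (3.2)·(-1.2) + (2.2)·(-2.2) + (-3.8)·(1.8)) / 4 = -10.8/4 = -2.7
  S[B,B] = ((-2.2)·(-2.2) + (-2.2)·(-2.2) + (2.8)·(2.8) + (1.8)·(1.8) + (-0.2)·(-0.2)) / 4 = 20.8/4 = 5.2
  S[B,C] = ((-2.2)·(3.8) + (-2.2)·(-2.2) + (2.8)·(-1.2) + (1.8)·(-2.2) + (-0.2)·(1.8)) / 4 = -11.2/4 = -2.8
  S[C,C] = ((3.8)·(3.8) + (-2.2)·(-2.2) + (-1.2)·(-1.2) + (-2.2)·(-2.2) + (1.8)·(1.8)) / 4 = 28.8/4 = 7.2

S is symmetric (S[j,i] = S[i,j]). Assembling:

S = [[8.2, 4.3, -2.7],
 [4.3, 5.2, -2.8],
 [-2.7, -2.8, 7.2]]


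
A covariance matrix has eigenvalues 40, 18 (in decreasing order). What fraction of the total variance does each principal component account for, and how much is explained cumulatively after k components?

Step 1 — total variance = trace(Sigma) = Σ λ_i = 40 + 18 = 58.

Step 2 — fraction explained by component i = λ_i / Σ λ:
  PC1: 40/58 = 0.6897
  PC2: 18/58 = 0.3103

Step 3 — cumulative fraction after k components = (λ_1 + ... + λ_k) / Σ λ:
  k = 1: 40/58 = 0.6897
  k = 2: (40 + 18)/58 = 58/58 = 1

Summary (fraction, with percent):

explained: PC1 0.6897 (68.97%), PC2 0.3103 (31.03%);  cumulative: 0.6897, 1


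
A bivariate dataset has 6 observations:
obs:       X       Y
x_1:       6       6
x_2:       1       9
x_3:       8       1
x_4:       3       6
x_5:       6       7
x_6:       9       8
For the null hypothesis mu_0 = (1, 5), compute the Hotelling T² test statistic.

Step 1 — sample mean vector:
  mean(X) = (6 + 1 + 8 + 3 + 6 + 9) / 6 = 33/6 = 5.5
  mean(Y) = (6 + 9 + 1 + 6 + 7 + 8) / 6 = 37/6 = 6.1667
  x̄ = (5.5, 6.1667),  deviation x̄ - mu_0 = (5.5, 6.1667) - (1, 5) = (4.5, 1.1667).

Step 2 — sample covariance matrix, S[i,j] = (1/(n-1)) · Σ_k (x_{k,i} - mean_i) · (x_{k,j} - mean_j), divisor n-1 = 5:
  S[X,X] = ((0.5)·(0.5) + (-4.5)·(-4.5) + (2.5)·(2.5) + (-2.5)·(-2.5) + (0.5)·(0.5) + (3.5)·(3.5)) / 5 = 45.5/5 = 9.1
  S[X,Y] = ((0.5)·(-0.1667) + (-4.5)·(2.8333) + (2.5)·(-5.1667) + (-2.5)·(-0.1667) + (0.5)·(0.8333) + (3.5)·(1.8333)) / 5 = -18.5/5 = -3.7
  S[Y,Y] = ((-0.1667)·(-0.1667) + (2.8333)·(2.8333) + (-5.1667)·(-5.1667) + (-0.1667)·(-0.1667) + (0.8333)·(0.8333) + (1.8333)·(1.8333)) / 5 = 38.8333/5 = 7.7667
  S = [[9.1, -3.7],
 [-3.7, 7.7667]].

Step 3 — invert S. det(S) = 9.1·7.7667 - (-3.7)² = 56.9867.
  S^{-1} = (1/det) · [[d, -b], [-b, a]] = [[0.1363, 0.0649],
 [0.0649, 0.1597]].

Step 4 — quadratic form (x̄ - mu_0)^T · S^{-1} · (x̄ - mu_0):
  S^{-1} · (x̄ - mu_0) = (0.6891, 0.4785),
  (x̄ - mu_0)^T · [...] = (4.5)·(0.6891) + (1.1667)·(0.4785) = 3.6589.

Step 5 — scale by n: T² = 6 · 3.6589 = 21.9537.

T² ≈ 21.9537


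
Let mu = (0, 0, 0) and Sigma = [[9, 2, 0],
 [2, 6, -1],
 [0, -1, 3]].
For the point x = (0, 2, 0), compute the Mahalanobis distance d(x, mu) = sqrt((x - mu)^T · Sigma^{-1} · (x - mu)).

Step 1 — centre the observation: (x - mu) = (0, 2, 0).

Step 2 — invert Sigma (cofactor / det for 3×3, or solve directly):
  Sigma^{-1} = [[0.1206, -0.0426, -0.0142],
 [-0.0426, 0.1915, 0.0638],
 [-0.0142, 0.0638, 0.3546]].

Step 3 — form the quadratic (x - mu)^T · Sigma^{-1} · (x - mu):
  Sigma^{-1} · (x - mu) = (-0.0851, 0.383, 0.1277).
  (x - mu)^T · [Sigma^{-1} · (x - mu)] = (0)·(-0.0851) + (2)·(0.383) + (0)·(0.1277) = 0.766.

Step 4 — take square root: d = √(0.766) ≈ 0.8752.

d(x, mu) = √(0.766) ≈ 0.8752


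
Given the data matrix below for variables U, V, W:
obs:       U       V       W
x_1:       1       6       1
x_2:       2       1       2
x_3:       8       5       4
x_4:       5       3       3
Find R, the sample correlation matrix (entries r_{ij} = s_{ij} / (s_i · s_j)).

Step 1 — column means:
  mean(U) = (1 + 2 + 8 + 5) / 4 = 16/4 = 4
  mean(V) = (6 + 1 + 5 + 3) / 4 = 15/4 = 3.75
  mean(W) = (1 + 2 + 4 + 3) / 4 = 10/4 = 2.5

Step 2 — sample variances and covariances s[i,j] = (1/(n-1)) · Σ_k (x_{k,i} - mean_i) · (x_{k,j} - mean_j), with n-1 = 3:
  s[U,U] = ((-3)·(-3) + (-2)·(-2) + (4)·(4) + (1)·(1)) / 3 = 30/3 = 10
  s[U,V] = ((-3)·(2.25) + (-2)·(-2.75) + (4)·(1.25) + (1)·(-0.75)) / 3 = 3/3 = 1
  s[U,W] = ((-3)·(-1.5) + (-2)·(-0.5) + (4)·(1.5) + (1)·(0.5)) / 3 = 12/3 = 4
  s[V,V] = ((2.25)·(2.25) + (-2.75)·(-2.75) + (1.25)·(1.25) + (-0.75)·(-0.75)) / 3 = 14.75/3 = 4.9167
  s[V,W] = ((2.25)·(-1.5) + (-2.75)·(-0.5) + (1.25)·(1.5) + (-0.75)·(0.5)) / 3 = -0.5/3 = -0.1667
  s[W,W] = ((-1.5)·(-1.5) + (-0.5)·(-0.5) + (1.5)·(1.5) + (0.5)·(0.5)) / 3 = 5/3 = 1.6667
  Sample standard deviations s_i = √(s[i,i]):
  s(U) = √(10) = 3.1623
  s(V) = √(4.9167) = 2.2174
  s(W) = √(1.6667) = 1.291

Step 3 — r_{ij} = s_{ij} / (s_i · s_j):
  r[U,U] = 1 (diagonal).
  r[U,V] = 1 / (3.1623 · 2.2174) = 1 / 7.0119 = 0.1426
  r[U,W] = 4 / (3.1623 · 1.291) = 4 / 4.0825 = 0.9798
  r[V,V] = 1 (diagonal).
  r[V,W] = -0.1667 / (2.2174 · 1.291) = -0.1667 / 2.8626 = -0.0582
  r[W,W] = 1 (diagonal).

R is symmetric with unit diagonal. Assembling:

R = [[1, 0.1426, 0.9798],
 [0.1426, 1, -0.0582],
 [0.9798, -0.0582, 1]]


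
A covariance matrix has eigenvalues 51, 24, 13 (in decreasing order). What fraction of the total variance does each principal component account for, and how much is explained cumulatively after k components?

Step 1 — total variance = trace(Sigma) = Σ λ_i = 51 + 24 + 13 = 88.

Step 2 — fraction explained by component i = λ_i / Σ λ:
  PC1: 51/88 = 0.5795
  PC2: 24/88 = 0.2727
  PC3: 13/88 = 0.1477

Step 3 — cumulative fraction after k components = (λ_1 + ... + λ_k) / Σ λ:
  k = 1: 51/88 = 0.5795
  k = 2: (51 + 24)/88 = 75/88 = 0.8523
  k = 3: (51 + 24 + 13)/88 = 88/88 = 1

Summary (fraction, with percent):

explained: PC1 0.5795 (57.95%), PC2 0.2727 (27.27%), PC3 0.1477 (14.77%);  cumulative: 0.5795, 0.8523, 1


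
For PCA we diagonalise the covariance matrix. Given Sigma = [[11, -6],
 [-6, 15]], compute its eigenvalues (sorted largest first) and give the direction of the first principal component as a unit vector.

Step 1 — characteristic polynomial of 2×2 Sigma:
  det(Sigma - λI) = λ² - trace · λ + det = 0.
  trace = 11 + 15 = 26, det = 11·15 - (-6)² = 129.
Step 2 — discriminant:
  Δ = trace² - 4·det = 676 - 516 = 160.
Step 3 — eigenvalues:
  λ = (trace ± √Δ)/2 = (26 ± 12.6491)/2,
  λ_1 = 19.3246,  λ_2 = 6.6754.

Step 4 — unit eigenvector for λ_1: solve (Sigma - λ_1 I)v = 0. First row:
  (11 - 19.3246)·v_x + (-6)·v_y = 0, i.e. (-8.3246)·v_x + (-6)·v_y = 0,
  so v ∝ (b, λ_1 - a) = (-6, 8.3246); multiply by -1 so the first entry is positive: u = (6, -8.3246).
  ||u|| = √((6)² + (-8.3246)²) = √(105.2982) ≈ 10.2615,
  v_1 = u/||u|| ≈ (0.5847, -0.8112) (||v_1|| = 1).

λ_1 = 19.3246,  λ_2 = 6.6754;  v_1 ≈ (0.5847, -0.8112)


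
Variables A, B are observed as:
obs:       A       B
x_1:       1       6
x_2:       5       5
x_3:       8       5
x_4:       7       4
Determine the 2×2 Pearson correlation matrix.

Step 1 — column means:
  mean(A) = (1 + 5 + 8 + 7) / 4 = 21/4 = 5.25
  mean(B) = (6 + 5 + 5 + 4) / 4 = 20/4 = 5

Step 2 — sample variances and covariances s[i,j] = (1/(n-1)) · Σ_k (x_{k,i} - mean_i) · (x_{k,j} - mean_j), with n-1 = 3:
  s[A,A] = ((-4.25)·(-4.25) + (-0.25)·(-0.25) + (2.75)·(2.75) + (1.75)·(1.75)) / 3 = 28.75/3 = 9.5833
  s[A,B] = ((-4.25)·(1) + (-0.25)·(0) + (2.75)·(0) + (1.75)·(-1)) / 3 = -6/3 = -2
  s[B,B] = ((1)·(1) + (0)·(0) + (0)·(0) + (-1)·(-1)) / 3 = 2/3 = 0.6667
  Sample standard deviations s_i = √(s[i,i]):
  s(A) = √(9.5833) = 3.0957
  s(B) = √(0.6667) = 0.8165

Step 3 — r_{ij} = s_{ij} / (s_i · s_j):
  r[A,A] = 1 (diagonal).
  r[A,B] = -2 / (3.0957 · 0.8165) = -2 / 2.5276 = -0.7913
  r[B,B] = 1 (diagonal).

R is symmetric with unit diagonal. Assembling:

R = [[1, -0.7913],
 [-0.7913, 1]]


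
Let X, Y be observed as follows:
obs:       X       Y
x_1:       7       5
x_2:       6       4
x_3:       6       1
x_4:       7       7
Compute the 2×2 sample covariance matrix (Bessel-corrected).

Step 1 — column means:
  mean(X) = (7 + 6 + 6 + 7) / 4 = 26/4 = 6.5
  mean(Y) = (5 + 4 + 1 + 7) / 4 = 17/4 = 4.25

Step 2 — sample covariance S[i,j] = (1/(n-1)) · Σ_k (x_{k,i} - mean_i) · (x_{k,j} - mean_j), with n-1 = 3.
  S[X,X] = ((0.5)·(0.5) + (-0.5)·(-0.5) + (-0.5)·(-0.5) + (0.5)·(0.5)) / 3 = 1/3 = 0.3333
  S[X,Y] = ((0.5)·(0.75) + (-0.5)·(-0.25) + (-0.5)·(-3.25) + (0.5)·(2.75)) / 3 = 3.5/3 = 1.1667
  S[Y,Y] = ((0.75)·(0.75) + (-0.25)·(-0.25) + (-3.25)·(-3.25) + (2.75)·(2.75)) / 3 = 18.75/3 = 6.25

S is symmetric (S[j,i] = S[i,j]). Assembling:

S = [[0.3333, 1.1667],
 [1.1667, 6.25]]


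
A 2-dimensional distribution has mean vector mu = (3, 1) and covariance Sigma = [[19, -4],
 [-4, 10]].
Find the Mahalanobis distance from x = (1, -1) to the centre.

Step 1 — centre the observation: (x - mu) = (-2, -2).

Step 2 — invert Sigma. det(Sigma) = 19·10 - (-4)² = 174.
  Sigma^{-1} = (1/det) · [[d, -b], [-b, a]] = [[0.0575, 0.023],
 [0.023, 0.1092]].

Step 3 — form the quadratic (x - mu)^T · Sigma^{-1} · (x - mu):
  Sigma^{-1} · (x - mu) = (-0.1609, -0.2644).
  (x - mu)^T · [Sigma^{-1} · (x - mu)] = (-2)·(-0.1609) + (-2)·(-0.2644) = 0.8506.

Step 4 — take square root: d = √(0.8506) ≈ 0.9223.

d(x, mu) = √(0.8506) ≈ 0.9223


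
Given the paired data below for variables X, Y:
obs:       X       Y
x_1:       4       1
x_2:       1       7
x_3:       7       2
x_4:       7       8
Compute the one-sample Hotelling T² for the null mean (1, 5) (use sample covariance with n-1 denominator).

Step 1 — sample mean vector:
  mean(X) = (4 + 1 + 7 + 7) / 4 = 19/4 = 4.75
  mean(Y) = (1 + 7 + 2 + 8) / 4 = 18/4 = 4.5
  x̄ = (4.75, 4.5),  deviation x̄ - mu_0 = (4.75, 4.5) - (1, 5) = (3.75, -0.5).

Step 2 — sample covariance matrix, S[i,j] = (1/(n-1)) · Σ_k (x_{k,i} - mean_i) · (x_{k,j} - mean_j), divisor n-1 = 3:
  S[X,X] = ((-0.75)·(-0.75) + (-3.75)·(-3.75) + (2.25)·(2.25) + (2.25)·(2.25)) / 3 = 24.75/3 = 8.25
  S[X,Y] = ((-0.75)·(-3.5) + (-3.75)·(2.5) + (2.25)·(-2.5) + (2.25)·(3.5)) / 3 = -4.5/3 = -1.5
  S[Y,Y] = ((-3.5)·(-3.5) + (2.5)·(2.5) + (-2.5)·(-2.5) + (3.5)·(3.5)) / 3 = 37/3 = 12.3333
  S = [[8.25, -1.5],
 [-1.5, 12.3333]].

Step 3 — invert S. det(S) = 8.25·12.3333 - (-1.5)² = 99.5.
  S^{-1} = (1/det) · [[d, -b], [-b, a]] = [[0.124, 0.0151],
 [0.0151, 0.0829]].

Step 4 — quadratic form (x̄ - mu_0)^T · S^{-1} · (x̄ - mu_0):
  S^{-1} · (x̄ - mu_0) = (0.4573, 0.0151),
  (x̄ - mu_0)^T · [...] = (3.75)·(0.4573) + (-0.5)·(0.0151) = 1.7073.

Step 5 — scale by n: T² = 4 · 1.7073 = 6.8291.

T² ≈ 6.8291


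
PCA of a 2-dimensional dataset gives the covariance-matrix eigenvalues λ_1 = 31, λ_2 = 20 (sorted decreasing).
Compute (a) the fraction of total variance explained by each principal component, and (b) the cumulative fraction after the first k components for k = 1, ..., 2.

Step 1 — total variance = trace(Sigma) = Σ λ_i = 31 + 20 = 51.

Step 2 — fraction explained by component i = λ_i / Σ λ:
  PC1: 31/51 = 0.6078
  PC2: 20/51 = 0.3922

Step 3 — cumulative fraction after k components = (λ_1 + ... + λ_k) / Σ λ:
  k = 1: 31/51 = 0.6078
  k = 2: (31 + 20)/51 = 51/51 = 1

Summary (fraction, with percent):

explained: PC1 0.6078 (60.78%), PC2 0.3922 (39.22%);  cumulative: 0.6078, 1


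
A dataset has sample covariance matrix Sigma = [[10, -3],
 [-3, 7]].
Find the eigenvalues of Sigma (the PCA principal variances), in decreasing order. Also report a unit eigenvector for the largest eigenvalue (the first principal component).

Step 1 — characteristic polynomial of 2×2 Sigma:
  det(Sigma - λI) = λ² - trace · λ + det = 0.
  trace = 10 + 7 = 17, det = 10·7 - (-3)² = 61.
Step 2 — discriminant:
  Δ = trace² - 4·det = 289 - 244 = 45.
Step 3 — eigenvalues:
  λ = (trace ± √Δ)/2 = (17 ± 6.7082)/2,
  λ_1 = 11.8541,  λ_2 = 5.1459.

Step 4 — unit eigenvector for λ_1: solve (Sigma - λ_1 I)v = 0. First row:
  (10 - 11.8541)·v_x + (-3)·v_y = 0, i.e. (-1.8541)·v_x + (-3)·v_y = 0,
  so v ∝ (b, λ_1 - a) = (-3, 1.8541); multiply by -1 so the first entry is positive: u = (3, -1.8541).
  ||u|| = √((3)² + (-1.8541)²) = √(12.4377) ≈ 3.5267,
  v_1 = u/||u|| ≈ (0.8507, -0.5257) (||v_1|| = 1).

λ_1 = 11.8541,  λ_2 = 5.1459;  v_1 ≈ (0.8507, -0.5257)


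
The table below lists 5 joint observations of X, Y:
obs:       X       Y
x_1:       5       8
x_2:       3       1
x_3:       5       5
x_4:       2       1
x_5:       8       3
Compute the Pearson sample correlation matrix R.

Step 1 — column means:
  mean(X) = (5 + 3 + 5 + 2 + 8) / 5 = 23/5 = 4.6
  mean(Y) = (8 + 1 + 5 + 1 + 3) / 5 = 18/5 = 3.6

Step 2 — sample variances and covariances s[i,j] = (1/(n-1)) · Σ_k (x_{k,i} - mean_i) · (x_{k,j} - mean_j), with n-1 = 4:
  s[X,X] = ((0.4)·(0.4) + (-1.6)·(-1.6) + (0.4)·(0.4) + (-2.6)·(-2.6) + (3.4)·(3.4)) / 4 = 21.2/4 = 5.3
  s[X,Y] = ((0.4)·(4.4) + (-1.6)·(-2.6) + (0.4)·(1.4) + (-2.6)·(-2.6) + (3.4)·(-0.6)) / 4 = 11.2/4 = 2.8
  s[Y,Y] = ((4.4)·(4.4) + (-2.6)·(-2.6) + (1.4)·(1.4) + (-2.6)·(-2.6) + (-0.6)·(-0.6)) / 4 = 35.2/4 = 8.8
  Sample standard deviations s_i = √(s[i,i]):
  s(X) = √(5.3) = 2.3022
  s(Y) = √(8.8) = 2.9665

Step 3 — r_{ij} = s_{ij} / (s_i · s_j):
  r[X,X] = 1 (diagonal).
  r[X,Y] = 2.8 / (2.3022 · 2.9665) = 2.8 / 6.8293 = 0.41
  r[Y,Y] = 1 (diagonal).

R is symmetric with unit diagonal. Assembling:

R = [[1, 0.41],
 [0.41, 1]]


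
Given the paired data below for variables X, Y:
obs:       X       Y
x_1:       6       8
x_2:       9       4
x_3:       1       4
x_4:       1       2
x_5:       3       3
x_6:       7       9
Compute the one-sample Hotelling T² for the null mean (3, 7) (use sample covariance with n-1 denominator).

Step 1 — sample mean vector:
  mean(X) = (6 + 9 + 1 + 1 + 3 + 7) / 6 = 27/6 = 4.5
  mean(Y) = (8 + 4 + 4 + 2 + 3 + 9) / 6 = 30/6 = 5
  x̄ = (4.5, 5),  deviation x̄ - mu_0 = (4.5, 5) - (3, 7) = (1.5, -2).

Step 2 — sample covariance matrix, S[i,j] = (1/(n-1)) · Σ_k (x_{k,i} - mean_i) · (x_{k,j} - mean_j), divisor n-1 = 5:
  S[X,X] = ((1.5)·(1.5) + (4.5)·(4.5) + (-3.5)·(-3.5) + (-3.5)·(-3.5) + (-1.5)·(-1.5) + (2.5)·(2.5)) / 5 = 55.5/5 = 11.1
  S[X,Y] = ((1.5)·(3) + (4.5)·(-1) + (-3.5)·(-1) + (-3.5)·(-3) + (-1.5)·(-2) + (2.5)·(4)) / 5 = 27/5 = 5.4
  S[Y,Y] = ((3)·(3) + (-1)·(-1) + (-1)·(-1) + (-3)·(-3) + (-2)·(-2) + (4)·(4)) / 5 = 40/5 = 8
  S = [[11.1, 5.4],
 [5.4, 8]].

Step 3 — invert S. det(S) = 11.1·8 - (5.4)² = 59.64.
  S^{-1} = (1/det) · [[d, -b], [-b, a]] = [[0.1341, -0.0905],
 [-0.0905, 0.1861]].

Step 4 — quadratic form (x̄ - mu_0)^T · S^{-1} · (x̄ - mu_0):
  S^{-1} · (x̄ - mu_0) = (0.3823, -0.508),
  (x̄ - mu_0)^T · [...] = (1.5)·(0.3823) + (-2)·(-0.508) = 1.5895.

Step 5 — scale by n: T² = 6 · 1.5895 = 9.5372.

T² ≈ 9.5372


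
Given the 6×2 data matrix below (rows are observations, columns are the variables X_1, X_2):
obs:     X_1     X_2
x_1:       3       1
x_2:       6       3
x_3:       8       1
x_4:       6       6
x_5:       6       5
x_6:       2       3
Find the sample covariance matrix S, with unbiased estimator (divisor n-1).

Step 1 — column means:
  mean(X_1) = (3 + 6 + 8 + 6 + 6 + 2) / 6 = 31/6 = 5.1667
  mean(X_2) = (1 + 3 + 1 + 6 + 5 + 3) / 6 = 19/6 = 3.1667

Step 2 — sample covariance S[i,j] = (1/(n-1)) · Σ_k (x_{k,i} - mean_i) · (x_{k,j} - mean_j), with n-1 = 5.
  S[X_1,X_1] = ((-2.1667)·(-2.1667) + (0.8333)·(0.8333) + (2.8333)·(2.8333) + (0.8333)·(0.8333) + (0.8333)·(0.8333) + (-3.1667)·(-3.1667)) / 5 = 24.8333/5 = 4.9667
  S[X_1,X_2] = ((-2.1667)·(-2.1667) + (0.8333)·(-0.1667) + (2.8333)·(-2.1667) + (0.8333)·(2.8333) + (0.8333)·(1.8333) + (-3.1667)·(-0.1667)) / 5 = 2.8333/5 = 0.5667
  S[X_2,X_2] = ((-2.1667)·(-2.1667) + (-0.1667)·(-0.1667) + (-2.1667)·(-2.1667) + (2.8333)·(2.8333) + (1.8333)·(1.8333) + (-0.1667)·(-0.1667)) / 5 = 20.8333/5 = 4.1667

S is symmetric (S[j,i] = S[i,j]). Assembling:

S = [[4.9667, 0.5667],
 [0.5667, 4.1667]]


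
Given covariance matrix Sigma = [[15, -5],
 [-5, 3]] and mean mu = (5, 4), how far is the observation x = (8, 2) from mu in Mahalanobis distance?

Step 1 — centre the observation: (x - mu) = (3, -2).

Step 2 — invert Sigma. det(Sigma) = 15·3 - (-5)² = 20.
  Sigma^{-1} = (1/det) · [[d, -b], [-b, a]] = [[0.15, 0.25],
 [0.25, 0.75]].

Step 3 — form the quadratic (x - mu)^T · Sigma^{-1} · (x - mu):
  Sigma^{-1} · (x - mu) = (-0.05, -0.75).
  (x - mu)^T · [Sigma^{-1} · (x - mu)] = (3)·(-0.05) + (-2)·(-0.75) = 1.35.

Step 4 — take square root: d = √(1.35) ≈ 1.1619.

d(x, mu) = √(1.35) ≈ 1.1619


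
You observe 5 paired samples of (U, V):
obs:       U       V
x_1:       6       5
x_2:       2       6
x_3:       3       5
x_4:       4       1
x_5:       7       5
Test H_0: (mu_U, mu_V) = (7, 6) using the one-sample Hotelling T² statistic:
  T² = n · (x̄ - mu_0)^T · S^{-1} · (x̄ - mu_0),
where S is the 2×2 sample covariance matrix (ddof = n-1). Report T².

Step 1 — sample mean vector:
  mean(U) = (6 + 2 + 3 + 4 + 7) / 5 = 22/5 = 4.4
  mean(V) = (5 + 6 + 5 + 1 + 5) / 5 = 22/5 = 4.4
  x̄ = (4.4, 4.4),  deviation x̄ - mu_0 = (4.4, 4.4) - (7, 6) = (-2.6, -1.6).

Step 2 — sample covariance matrix, S[i,j] = (1/(n-1)) · Σ_k (x_{k,i} - mean_i) · (x_{k,j} - mean_j), divisor n-1 = 4:
  S[U,U] = ((1.6)·(1.6) + (-2.4)·(-2.4) + (-1.4)·(-1.4) + (-0.4)·(-0.4) + (2.6)·(2.6)) / 4 = 17.2/4 = 4.3
  S[U,V] = ((1.6)·(0.6) + (-2.4)·(1.6) + (-1.4)·(0.6) + (-0.4)·(-3.4) + (2.6)·(0.6)) / 4 = -0.8/4 = -0.2
  S[V,V] = ((0.6)·(0.6) + (1.6)·(1.6) + (0.6)·(0.6) + (-3.4)·(-3.4) + (0.6)·(0.6)) / 4 = 15.2/4 = 3.8
  S = [[4.3, -0.2],
 [-0.2, 3.8]].

Step 3 — invert S. det(S) = 4.3·3.8 - (-0.2)² = 16.3.
  S^{-1} = (1/det) · [[d, -b], [-b, a]] = [[0.2331, 0.0123],
 [0.0123, 0.2638]].

Step 4 — quadratic form (x̄ - mu_0)^T · S^{-1} · (x̄ - mu_0):
  S^{-1} · (x̄ - mu_0) = (-0.6258, -0.454),
  (x̄ - mu_0)^T · [...] = (-2.6)·(-0.6258) + (-1.6)·(-0.454) = 2.3534.

Step 5 — scale by n: T² = 5 · 2.3534 = 11.7669.

T² ≈ 11.7669


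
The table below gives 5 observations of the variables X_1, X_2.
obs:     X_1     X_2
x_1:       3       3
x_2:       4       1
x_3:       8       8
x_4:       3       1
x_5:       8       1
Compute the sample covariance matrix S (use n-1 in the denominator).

Step 1 — column means:
  mean(X_1) = (3 + 4 + 8 + 3 + 8) / 5 = 26/5 = 5.2
  mean(X_2) = (3 + 1 + 8 + 1 + 1) / 5 = 14/5 = 2.8

Step 2 — sample covariance S[i,j] = (1/(n-1)) · Σ_k (x_{k,i} - mean_i) · (x_{k,j} - mean_j), with n-1 = 4.
  S[X_1,X_1] = ((-2.2)·(-2.2) + (-1.2)·(-1.2) + (2.8)·(2.8) + (-2.2)·(-2.2) + (2.8)·(2.8)) / 4 = 26.8/4 = 6.7
  S[X_1,X_2] = ((-2.2)·(0.2) + (-1.2)·(-1.8) + (2.8)·(5.2) + (-2.2)·(-1.8) + (2.8)·(-1.8)) / 4 = 15.2/4 = 3.8
  S[X_2,X_2] = ((0.2)·(0.2) + (-1.8)·(-1.8) + (5.2)·(5.2) + (-1.8)·(-1.8) + (-1.8)·(-1.8)) / 4 = 36.8/4 = 9.2

S is symmetric (S[j,i] = S[i,j]). Assembling:

S = [[6.7, 3.8],
 [3.8, 9.2]]


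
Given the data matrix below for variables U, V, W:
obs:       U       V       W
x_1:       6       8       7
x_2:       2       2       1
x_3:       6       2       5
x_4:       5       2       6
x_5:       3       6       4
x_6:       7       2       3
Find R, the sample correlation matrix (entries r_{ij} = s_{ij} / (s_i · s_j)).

Step 1 — column means:
  mean(U) = (6 + 2 + 6 + 5 + 3 + 7) / 6 = 29/6 = 4.8333
  mean(V) = (8 + 2 + 2 + 2 + 6 + 2) / 6 = 22/6 = 3.6667
  mean(W) = (7 + 1 + 5 + 6 + 4 + 3) / 6 = 26/6 = 4.3333

Step 2 — sample variances and covariances s[i,j] = (1/(n-1)) · Σ_k (x_{k,i} - mean_i) · (x_{k,j} - mean_j), with n-1 = 5:
  s[U,U] = ((1.1667)·(1.1667) + (-2.8333)·(-2.8333) + (1.1667)·(1.1667) + (0.1667)·(0.1667) + (-1.8333)·(-1.8333) + (2.1667)·(2.1667)) / 5 = 18.8333/5 = 3.7667
  s[U,V] = ((1.1667)·(4.3333) + (-2.8333)·(-1.6667) + (1.1667)·(-1.6667) + (0.1667)·(-1.6667) + (-1.8333)·(2.3333) + (2.1667)·(-1.6667)) / 5 = -0.3333/5 = -0.0667
  s[U,W] = ((1.1667)·(2.6667) + (-2.8333)·(-3.3333) + (1.1667)·(0.6667) + (0.1667)·(1.6667) + (-1.8333)·(-0.3333) + (2.1667)·(-1.3333)) / 5 = 11.3333/5 = 2.2667
  s[V,V] = ((4.3333)·(4.3333) + (-1.6667)·(-1.6667) + (-1.6667)·(-1.6667) + (-1.6667)·(-1.6667) + (2.3333)·(2.3333) + (-1.6667)·(-1.6667)) / 5 = 35.3333/5 = 7.0667
  s[V,W] = ((4.3333)·(2.6667) + (-1.6667)·(-3.3333) + (-1.6667)·(0.6667) + (-1.6667)·(1.6667) + (2.3333)·(-0.3333) + (-1.6667)·(-1.3333)) / 5 = 14.6667/5 = 2.9333
  s[W,W] = ((2.6667)·(2.6667) + (-3.3333)·(-3.3333) + (0.6667)·(0.6667) + (1.6667)·(1.6667) + (-0.3333)·(-0.3333) + (-1.3333)·(-1.3333)) / 5 = 23.3333/5 = 4.6667
  Sample standard deviations s_i = √(s[i,i]):
  s(U) = √(3.7667) = 1.9408
  s(V) = √(7.0667) = 2.6583
  s(W) = √(4.6667) = 2.1602

Step 3 — r_{ij} = s_{ij} / (s_i · s_j):
  r[U,U] = 1 (diagonal).
  r[U,V] = -0.0667 / (1.9408 · 2.6583) = -0.0667 / 5.1592 = -0.0129
  r[U,W] = 2.2667 / (1.9408 · 2.1602) = 2.2667 / 4.1926 = 0.5406
  r[V,V] = 1 (diagonal).
  r[V,W] = 2.9333 / (2.6583 · 2.1602) = 2.9333 / 5.7426 = 0.5108
  r[W,W] = 1 (diagonal).

R is symmetric with unit diagonal. Assembling:

R = [[1, -0.0129, 0.5406],
 [-0.0129, 1, 0.5108],
 [0.5406, 0.5108, 1]]


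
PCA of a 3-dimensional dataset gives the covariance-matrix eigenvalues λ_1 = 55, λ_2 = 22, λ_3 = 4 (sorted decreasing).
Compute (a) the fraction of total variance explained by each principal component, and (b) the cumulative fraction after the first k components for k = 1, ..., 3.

Step 1 — total variance = trace(Sigma) = Σ λ_i = 55 + 22 + 4 = 81.

Step 2 — fraction explained by component i = λ_i / Σ λ:
  PC1: 55/81 = 0.679
  PC2: 22/81 = 0.2716
  PC3: 4/81 = 0.0494

Step 3 — cumulative fraction after k components = (λ_1 + ... + λ_k) / Σ λ:
  k = 1: 55/81 = 0.679
  k = 2: (55 + 22)/81 = 77/81 = 0.9506
  k = 3: (55 + 22 + 4)/81 = 81/81 = 1

Summary (fraction, with percent):

explained: PC1 0.679 (67.9%), PC2 0.2716 (27.16%), PC3 0.0494 (4.94%);  cumulative: 0.679, 0.9506, 1


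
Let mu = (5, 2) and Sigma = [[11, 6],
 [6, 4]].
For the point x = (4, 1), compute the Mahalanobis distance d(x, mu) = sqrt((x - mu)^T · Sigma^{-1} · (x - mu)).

Step 1 — centre the observation: (x - mu) = (-1, -1).

Step 2 — invert Sigma. det(Sigma) = 11·4 - (6)² = 8.
  Sigma^{-1} = (1/det) · [[d, -b], [-b, a]] = [[0.5, -0.75],
 [-0.75, 1.375]].

Step 3 — form the quadratic (x - mu)^T · Sigma^{-1} · (x - mu):
  Sigma^{-1} · (x - mu) = (0.25, -0.625).
  (x - mu)^T · [Sigma^{-1} · (x - mu)] = (-1)·(0.25) + (-1)·(-0.625) = 0.375.

Step 4 — take square root: d = √(0.375) ≈ 0.6124.

d(x, mu) = √(0.375) ≈ 0.6124


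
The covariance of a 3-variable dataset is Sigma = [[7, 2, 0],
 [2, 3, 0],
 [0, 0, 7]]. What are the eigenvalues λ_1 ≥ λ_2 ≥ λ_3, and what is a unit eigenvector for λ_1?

Step 1 — characteristic polynomial p(λ) = det(λI - Sigma) = λ³ - tr·λ² + c_1·λ - det, where tr = trace, c_1 = sum of the principal 2×2 minors, det = det(Sigma):
  tr = 7 + 3 + 7 = 17,
  c_1 = (7·3 - (2)²) + (7·7 - (0)²) + (3·7 - (0)²) = 17 + 49 + 21 = 87,
  det = 7·(3·7 - (0)²) - (2)·((2)·7 - (0)·(0)) + (0)·((2)·(0) - 3·(0)) = 7·(21) - (2)·(14) + (0)·(0) = 119.
  So p(λ) = λ³ - 17λ² + 87λ - 119.
Step 2 — look for an integer root (rational root theorem: any rational root is an integer divisor of 119). Testing λ = 7:
  p(7) = 343 - 833 + 609 - 119 = 0  ✓
  Dividing out (λ - 7): p(λ) = (λ - 7)(λ² - 10λ + 17).
Step 3 — remaining eigenvalues from the quadratic λ² - 10λ + 17 = 0:
  Δ = 10² - 4·17 = 100 - 68 = 32,  λ = (10 ± √32)/2 = (10 ± 5.6569)/2 ≈ 7.8284 or 2.1716.
  Sorted: λ_1 = 7.8284,  λ_2 = 7,  λ_3 = 2.1716  (check: sum = 17 = tr ✓).

Step 4 — unit eigenvector for λ_1 ≈ 7.8284: v spans the null space of (Sigma - λ_1 I), whose rows are
  r_1 = (-0.8284, 2, 0),  r_2 = (2, -4.8284, 0),  r_3 = (0, 0, -0.8284).
  v is orthogonal to every row, so take v ∝ r_1 × r_3 = ((2)·(-0.8284) - (0)·(0), (0)·(0) - (-0.8284)·(-0.8284), (-0.8284)·(0) - (2)·(0)) ≈ (-1.6569, -0.6863, 0).
  Rescale (multiply by -1 so the first nonzero entry is positive): u = (1.6569, 0.6863, 0).
  ||u|| = √((1.6569)² + (0.6863)² + (0)²) = √(3.2162) ≈ 1.7934,  v_1 = u/||u|| ≈ (0.9239, 0.3827, 0) (||v_1|| = 1).

λ_1 = 7.8284,  λ_2 = 7,  λ_3 = 2.1716;  v_1 ≈ (0.9239, 0.3827, 0)


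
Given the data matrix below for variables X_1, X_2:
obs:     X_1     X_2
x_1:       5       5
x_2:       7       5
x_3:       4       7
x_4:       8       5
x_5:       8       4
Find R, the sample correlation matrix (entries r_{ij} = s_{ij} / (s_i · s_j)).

Step 1 — column means:
  mean(X_1) = (5 + 7 + 4 + 8 + 8) / 5 = 32/5 = 6.4
  mean(X_2) = (5 + 5 + 7 + 5 + 4) / 5 = 26/5 = 5.2

Step 2 — sample variances and covariances s[i,j] = (1/(n-1)) · Σ_k (x_{k,i} - mean_i) · (x_{k,j} - mean_j), with n-1 = 4:
  s[X_1,X_1] = ((-1.4)·(-1.4) + (0.6)·(0.6) + (-2.4)·(-2.4) + (1.6)·(1.6) + (1.6)·(1.6)) / 4 = 13.2/4 = 3.3
  s[X_1,X_2] = ((-1.4)·(-0.2) + (0.6)·(-0.2) + (-2.4)·(1.8) + (1.6)·(-0.2) + (1.6)·(-1.2)) / 4 = -6.4/4 = -1.6
  s[X_2,X_2] = ((-0.2)·(-0.2) + (-0.2)·(-0.2) + (1.8)·(1.8) + (-0.2)·(-0.2) + (-1.2)·(-1.2)) / 4 = 4.8/4 = 1.2
  Sample standard deviations s_i = √(s[i,i]):
  s(X_1) = √(3.3) = 1.8166
  s(X_2) = √(1.2) = 1.0954

Step 3 — r_{ij} = s_{ij} / (s_i · s_j):
  r[X_1,X_1] = 1 (diagonal).
  r[X_1,X_2] = -1.6 / (1.8166 · 1.0954) = -1.6 / 1.99 = -0.804
  r[X_2,X_2] = 1 (diagonal).

R is symmetric with unit diagonal. Assembling:

R = [[1, -0.804],
 [-0.804, 1]]


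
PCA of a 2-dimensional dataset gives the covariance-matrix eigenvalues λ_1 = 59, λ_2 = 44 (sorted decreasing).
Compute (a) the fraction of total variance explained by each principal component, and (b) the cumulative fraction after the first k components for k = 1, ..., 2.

Step 1 — total variance = trace(Sigma) = Σ λ_i = 59 + 44 = 103.

Step 2 — fraction explained by component i = λ_i / Σ λ:
  PC1: 59/103 = 0.5728
  PC2: 44/103 = 0.4272

Step 3 — cumulative fraction after k components = (λ_1 + ... + λ_k) / Σ λ:
  k = 1: 59/103 = 0.5728
  k = 2: (59 + 44)/103 = 103/103 = 1

Summary (fraction, with percent):

explained: PC1 0.5728 (57.28%), PC2 0.4272 (42.72%);  cumulative: 0.5728, 1


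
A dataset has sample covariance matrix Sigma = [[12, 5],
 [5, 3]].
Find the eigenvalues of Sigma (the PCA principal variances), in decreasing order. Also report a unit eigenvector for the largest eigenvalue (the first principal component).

Step 1 — characteristic polynomial of 2×2 Sigma:
  det(Sigma - λI) = λ² - trace · λ + det = 0.
  trace = 12 + 3 = 15, det = 12·3 - (5)² = 11.
Step 2 — discriminant:
  Δ = trace² - 4·det = 225 - 44 = 181.
Step 3 — eigenvalues:
  λ = (trace ± √Δ)/2 = (15 ± 13.4536)/2,
  λ_1 = 14.2268,  λ_2 = 0.7732.

Step 4 — unit eigenvector for λ_1: solve (Sigma - λ_1 I)v = 0. First row:
  (12 - 14.2268)·v_x + (5)·v_y = 0, i.e. (-2.2268)·v_x + (5)·v_y = 0,
  so v ∝ (b, λ_1 - a) = (5, 2.2268) = u.
  ||u|| = √((5)² + (2.2268)²) = √(29.9587) ≈ 5.4735,
  v_1 = u/||u|| ≈ (0.9135, 0.4068) (||v_1|| = 1).

λ_1 = 14.2268,  λ_2 = 0.7732;  v_1 ≈ (0.9135, 0.4068)


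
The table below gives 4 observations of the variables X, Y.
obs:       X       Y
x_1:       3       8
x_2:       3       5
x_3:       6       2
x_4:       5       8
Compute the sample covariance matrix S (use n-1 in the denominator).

Step 1 — column means:
  mean(X) = (3 + 3 + 6 + 5) / 4 = 17/4 = 4.25
  mean(Y) = (8 + 5 + 2 + 8) / 4 = 23/4 = 5.75

Step 2 — sample covariance S[i,j] = (1/(n-1)) · Σ_k (x_{k,i} - mean_i) · (x_{k,j} - mean_j), with n-1 = 3.
  S[X,X] = ((-1.25)·(-1.25) + (-1.25)·(-1.25) + (1.75)·(1.75) + (0.75)·(0.75)) / 3 = 6.75/3 = 2.25
  S[X,Y] = ((-1.25)·(2.25) + (-1.25)·(-0.75) + (1.75)·(-3.75) + (0.75)·(2.25)) / 3 = -6.75/3 = -2.25
  S[Y,Y] = ((2.25)·(2.25) + (-0.75)·(-0.75) + (-3.75)·(-3.75) + (2.25)·(2.25)) / 3 = 24.75/3 = 8.25

S is symmetric (S[j,i] = S[i,j]). Assembling:

S = [[2.25, -2.25],
 [-2.25, 8.25]]


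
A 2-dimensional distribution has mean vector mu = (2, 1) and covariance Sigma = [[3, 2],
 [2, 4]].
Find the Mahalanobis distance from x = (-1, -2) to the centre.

Step 1 — centre the observation: (x - mu) = (-3, -3).

Step 2 — invert Sigma. det(Sigma) = 3·4 - (2)² = 8.
  Sigma^{-1} = (1/det) · [[d, -b], [-b, a]] = [[0.5, -0.25],
 [-0.25, 0.375]].

Step 3 — form the quadratic (x - mu)^T · Sigma^{-1} · (x - mu):
  Sigma^{-1} · (x - mu) = (-0.75, -0.375).
  (x - mu)^T · [Sigma^{-1} · (x - mu)] = (-3)·(-0.75) + (-3)·(-0.375) = 3.375.

Step 4 — take square root: d = √(3.375) ≈ 1.8371.

d(x, mu) = √(3.375) ≈ 1.8371


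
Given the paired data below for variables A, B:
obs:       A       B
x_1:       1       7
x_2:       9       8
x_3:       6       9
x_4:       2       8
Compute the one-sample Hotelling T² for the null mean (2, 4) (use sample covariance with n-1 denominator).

Step 1 — sample mean vector:
  mean(A) = (1 + 9 + 6 + 2) / 4 = 18/4 = 4.5
  mean(B) = (7 + 8 + 9 + 8) / 4 = 32/4 = 8
  x̄ = (4.5, 8),  deviation x̄ - mu_0 = (4.5, 8) - (2, 4) = (2.5, 4).

Step 2 — sample covariance matrix, S[i,j] = (1/(n-1)) · Σ_k (x_{k,i} - mean_i) · (x_{k,j} - mean_j), divisor n-1 = 3:
  S[A,A] = ((-3.5)·(-3.5) + (4.5)·(4.5) + (1.5)·(1.5) + (-2.5)·(-2.5)) / 3 = 41/3 = 13.6667
  S[A,B] = ((-3.5)·(-1) + (4.5)·(0) + (1.5)·(1) + (-2.5)·(0)) / 3 = 5/3 = 1.6667
  S[B,B] = ((-1)·(-1) + (0)·(0) + (1)·(1) + (0)·(0)) / 3 = 2/3 = 0.6667
  S = [[13.6667, 1.6667],
 [1.6667, 0.6667]].

Step 3 — invert S. det(S) = 13.6667·0.6667 - (1.6667)² = 6.3333.
  S^{-1} = (1/det) · [[d, -b], [-b, a]] = [[0.1053, -0.2632],
 [-0.2632, 2.1579]].

Step 4 — quadratic form (x̄ - mu_0)^T · S^{-1} · (x̄ - mu_0):
  S^{-1} · (x̄ - mu_0) = (-0.7895, 7.9737),
  (x̄ - mu_0)^T · [...] = (2.5)·(-0.7895) + (4)·(7.9737) = 29.9211.

Step 5 — scale by n: T² = 4 · 29.9211 = 119.6842.

T² ≈ 119.6842


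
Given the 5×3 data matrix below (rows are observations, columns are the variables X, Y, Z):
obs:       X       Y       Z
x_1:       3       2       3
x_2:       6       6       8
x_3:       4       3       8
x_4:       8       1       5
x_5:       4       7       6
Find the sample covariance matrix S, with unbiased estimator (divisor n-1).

Step 1 — column means:
  mean(X) = (3 + 6 + 4 + 8 + 4) / 5 = 25/5 = 5
  mean(Y) = (2 + 6 + 3 + 1 + 7) / 5 = 19/5 = 3.8
  mean(Z) = (3 + 8 + 8 + 5 + 6) / 5 = 30/5 = 6

Step 2 — sample covariance S[i,j] = (1/(n-1)) · Σ_k (x_{k,i} - mean_i) · (x_{k,j} - mean_j), with n-1 = 4.
  S[X,X] = ((-2)·(-2) + (1)·(1) + (-1)·(-1) + (3)·(3) + (-1)·(-1)) / 4 = 16/4 = 4
  S[X,Y] = ((-2)·(-1.8) + (1)·(2.2) + (-1)·(-0.8) + (3)·(-2.8) + (-1)·(3.2)) / 4 = -5/4 = -1.25
  S[X,Z] = ((-2)·(-3) + (1)·(2) + (-1)·(2) + (3)·(-1) + (-1)·(0)) / 4 = 3/4 = 0.75
  S[Y,Y] = ((-1.8)·(-1.8) + (2.2)·(2.2) + (-0.8)·(-0.8) + (-2.8)·(-2.8) + (3.2)·(3.2)) / 4 = 26.8/4 = 6.7
  S[Y,Z] = ((-1.8)·(-3) + (2.2)·(2) + (-0.8)·(2) + (-2.8)·(-1) + (3.2)·(0)) / 4 = 11/4 = 2.75
  S[Z,Z] = ((-3)·(-3) + (2)·(2) + (2)·(2) + (-1)·(-1) + (0)·(0)) / 4 = 18/4 = 4.5

S is symmetric (S[j,i] = S[i,j]). Assembling:

S = [[4, -1.25, 0.75],
 [-1.25, 6.7, 2.75],
 [0.75, 2.75, 4.5]]


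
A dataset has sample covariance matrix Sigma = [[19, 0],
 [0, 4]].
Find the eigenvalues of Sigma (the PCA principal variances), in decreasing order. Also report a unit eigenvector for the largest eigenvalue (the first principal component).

Step 1 — characteristic polynomial of 2×2 Sigma:
  det(Sigma - λI) = λ² - trace · λ + det = 0.
  trace = 19 + 4 = 23, det = 19·4 - (0)² = 76.
Step 2 — discriminant:
  Δ = trace² - 4·det = 529 - 304 = 225.
Step 3 — eigenvalues:
  λ = (trace ± √Δ)/2 = (23 ± 15)/2,
  λ_1 = 19,  λ_2 = 4.

Step 4 — unit eigenvector for λ_1: Sigma is diagonal, so its eigenvectors are the coordinate axes. λ_1 = 19 is the diagonal entry on the first coordinate axis, hence
  v_1 = (1, 0) (||v_1|| = 1).

λ_1 = 19,  λ_2 = 4;  v_1 ≈ (1, 0)


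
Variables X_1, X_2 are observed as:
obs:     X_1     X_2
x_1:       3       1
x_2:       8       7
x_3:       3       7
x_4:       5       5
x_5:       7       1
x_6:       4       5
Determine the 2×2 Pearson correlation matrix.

Step 1 — column means:
  mean(X_1) = (3 + 8 + 3 + 5 + 7 + 4) / 6 = 30/6 = 5
  mean(X_2) = (1 + 7 + 7 + 5 + 1 + 5) / 6 = 26/6 = 4.3333

Step 2 — sample variances and covariances s[i,j] = (1/(n-1)) · Σ_k (x_{k,i} - mean_i) · (x_{k,j} - mean_j), with n-1 = 5:
  s[X_1,X_1] = ((-2)·(-2) + (3)·(3) + (-2)·(-2) + (0)·(0) + (2)·(2) + (-1)·(-1)) / 5 = 22/5 = 4.4
  s[X_1,X_2] = ((-2)·(-3.3333) + (3)·(2.6667) + (-2)·(2.6667) + (0)·(0.6667) + (2)·(-3.3333) + (-1)·(0.6667)) / 5 = 2/5 = 0.4
  s[X_2,X_2] = ((-3.3333)·(-3.3333) + (2.6667)·(2.6667) + (2.6667)·(2.6667) + (0.6667)·(0.6667) + (-3.3333)·(-3.3333) + (0.6667)·(0.6667)) / 5 = 37.3333/5 = 7.4667
  Sample standard deviations s_i = √(s[i,i]):
  s(X_1) = √(4.4) = 2.0976
  s(X_2) = √(7.4667) = 2.7325

Step 3 — r_{ij} = s_{ij} / (s_i · s_j):
  r[X_1,X_1] = 1 (diagonal).
  r[X_1,X_2] = 0.4 / (2.0976 · 2.7325) = 0.4 / 5.7318 = 0.0698
  r[X_2,X_2] = 1 (diagonal).

R is symmetric with unit diagonal. Assembling:

R = [[1, 0.0698],
 [0.0698, 1]]


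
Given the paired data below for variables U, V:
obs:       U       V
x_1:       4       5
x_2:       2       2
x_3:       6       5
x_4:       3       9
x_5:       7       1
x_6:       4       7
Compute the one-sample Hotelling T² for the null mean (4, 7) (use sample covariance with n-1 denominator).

Step 1 — sample mean vector:
  mean(U) = (4 + 2 + 6 + 3 + 7 + 4) / 6 = 26/6 = 4.3333
  mean(V) = (5 + 2 + 5 + 9 + 1 + 7) / 6 = 29/6 = 4.8333
  x̄ = (4.3333, 4.8333),  deviation x̄ - mu_0 = (4.3333, 4.8333) - (4, 7) = (0.3333, -2.1667).

Step 2 — sample covariance matrix, S[i,j] = (1/(n-1)) · Σ_k (x_{k,i} - mean_i) · (x_{k,j} - mean_j), divisor n-1 = 5:
  S[U,U] = ((-0.3333)·(-0.3333) + (-2.3333)·(-2.3333) + (1.6667)·(1.6667) + (-1.3333)·(-1.3333) + (2.6667)·(2.6667) + (-0.3333)·(-0.3333)) / 5 = 17.3333/5 = 3.4667
  S[U,V] = ((-0.3333)·(0.1667) + (-2.3333)·(-2.8333) + (1.6667)·(0.1667) + (-1.3333)·(4.1667) + (2.6667)·(-3.8333) + (-0.3333)·(2.1667)) / 5 = -9.6667/5 = -1.9333
  S[V,V] = ((0.1667)·(0.1667) + (-2.8333)·(-2.8333) + (0.1667)·(0.1667) + (4.1667)·(4.1667) + (-3.8333)·(-3.8333) + (2.1667)·(2.1667)) / 5 = 44.8333/5 = 8.9667
  S = [[3.4667, -1.9333],
 [-1.9333, 8.9667]].

Step 3 — invert S. det(S) = 3.4667·8.9667 - (-1.9333)² = 27.3467.
  S^{-1} = (1/det) · [[d, -b], [-b, a]] = [[0.3279, 0.0707],
 [0.0707, 0.1268]].

Step 4 — quadratic form (x̄ - mu_0)^T · S^{-1} · (x̄ - mu_0):
  S^{-1} · (x̄ - mu_0) = (-0.0439, -0.2511),
  (x̄ - mu_0)^T · [...] = (0.3333)·(-0.0439) + (-2.1667)·(-0.2511) = 0.5294.

Step 5 — scale by n: T² = 6 · 0.5294 = 3.1765.

T² ≈ 3.1765


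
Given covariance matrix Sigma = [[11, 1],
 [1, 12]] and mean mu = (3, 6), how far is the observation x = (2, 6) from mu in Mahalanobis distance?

Step 1 — centre the observation: (x - mu) = (-1, 0).

Step 2 — invert Sigma. det(Sigma) = 11·12 - (1)² = 131.
  Sigma^{-1} = (1/det) · [[d, -b], [-b, a]] = [[0.0916, -0.0076],
 [-0.0076, 0.084]].

Step 3 — form the quadratic (x - mu)^T · Sigma^{-1} · (x - mu):
  Sigma^{-1} · (x - mu) = (-0.0916, 0.0076).
  (x - mu)^T · [Sigma^{-1} · (x - mu)] = (-1)·(-0.0916) + (0)·(0.0076) = 0.0916.

Step 4 — take square root: d = √(0.0916) ≈ 0.3027.

d(x, mu) = √(0.0916) ≈ 0.3027


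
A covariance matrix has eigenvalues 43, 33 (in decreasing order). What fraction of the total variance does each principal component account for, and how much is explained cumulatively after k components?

Step 1 — total variance = trace(Sigma) = Σ λ_i = 43 + 33 = 76.

Step 2 — fraction explained by component i = λ_i / Σ λ:
  PC1: 43/76 = 0.5658
  PC2: 33/76 = 0.4342

Step 3 — cumulative fraction after k components = (λ_1 + ... + λ_k) / Σ λ:
  k = 1: 43/76 = 0.5658
  k = 2: (43 + 33)/76 = 76/76 = 1

Summary (fraction, with percent):

explained: PC1 0.5658 (56.58%), PC2 0.4342 (43.42%);  cumulative: 0.5658, 1


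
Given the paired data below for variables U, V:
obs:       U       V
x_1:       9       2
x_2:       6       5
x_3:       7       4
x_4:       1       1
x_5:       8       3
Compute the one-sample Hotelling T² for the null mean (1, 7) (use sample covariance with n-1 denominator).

Step 1 — sample mean vector:
  mean(U) = (9 + 6 + 7 + 1 + 8) / 5 = 31/5 = 6.2
  mean(V) = (2 + 5 + 4 + 1 + 3) / 5 = 15/5 = 3
  x̄ = (6.2, 3),  deviation x̄ - mu_0 = (6.2, 3) - (1, 7) = (5.2, -4).

Step 2 — sample covariance matrix, S[i,j] = (1/(n-1)) · Σ_k (x_{k,i} - mean_i) · (x_{k,j} - mean_j), divisor n-1 = 4:
  S[U,U] = ((2.8)·(2.8) + (-0.2)·(-0.2) + (0.8)·(0.8) + (-5.2)·(-5.2) + (1.8)·(1.8)) / 4 = 38.8/4 = 9.7
  S[U,V] = ((2.8)·(-1) + (-0.2)·(2) + (0.8)·(1) + (-5.2)·(-2) + (1.8)·(0)) / 4 = 8/4 = 2
  S[V,V] = ((-1)·(-1) + (2)·(2) + (1)·(1) + (-2)·(-2) + (0)·(0)) / 4 = 10/4 = 2.5
  S = [[9.7, 2],
 [2, 2.5]].

Step 3 — invert S. det(S) = 9.7·2.5 - (2)² = 20.25.
  S^{-1} = (1/det) · [[d, -b], [-b, a]] = [[0.1235, -0.0988],
 [-0.0988, 0.479]].

Step 4 — quadratic form (x̄ - mu_0)^T · S^{-1} · (x̄ - mu_0):
  S^{-1} · (x̄ - mu_0) = (1.037, -2.4296),
  (x̄ - mu_0)^T · [...] = (5.2)·(1.037) + (-4)·(-2.4296) = 15.1111.

Step 5 — scale by n: T² = 5 · 15.1111 = 75.5556.

T² ≈ 75.5556
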